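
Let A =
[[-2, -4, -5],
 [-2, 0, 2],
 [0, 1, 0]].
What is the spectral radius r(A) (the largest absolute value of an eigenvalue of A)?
r(A) ≈ 3.6831

The eigenvalues of A are the roots of its characteristic polynomial. With M = A (coefficients from the trace, the sum of principal 2x2 minors, and det A):
  p(λ) = det(λ I - M) = λ^3 + 2λ^2 - 10λ - 14.
No integer candidate from the rational root theorem (±divisors of 14) is a root, so the roots are irrational. The cubic discriminant is Δ = 4596 > 0, so there are three distinct real roots. p(-4) = -6 and p(-3) = 7 have opposite signs, so a root lies in (-4, -3); Newton's method refines it to λ ≈ -3.6831. p(-2) = 6 and p(-1) = -3 have opposite signs, so a root lies in (-2, -1); Newton's method refines it to λ ≈ -1.282. p(2) = -18 and p(3) = 1 have opposite signs, so a root lies in (2, 3); Newton's method refines it to λ ≈ 2.9651. Check (Vieta): the three roots sum to -2, matching tr M = -2.
Thus the eigenvalues (to 4 decimals) are -3.6831 (modulus 3.6831); -1.282 (modulus 1.282); 2.9651 (modulus 2.9651). The spectral radius is the largest modulus: r(A) ≈ 3.6831. (Cross-check: r(A) ≤ ||A||_2 ≈ 6.8039; equality holds whenever A is normal, though it can also hold for some non-normal A.)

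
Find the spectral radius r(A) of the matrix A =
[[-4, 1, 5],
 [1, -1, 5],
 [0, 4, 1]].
r(A) ≈ 4.8674

The eigenvalues of A are the roots of its characteristic polynomial. With M = A (coefficients from the trace, the sum of principal 2x2 minors, and det A):
  p(λ) = det(λ I - M) = λ^3 + 4λ^2 - 22λ - 103.
No integer candidate from the rational root theorem (±divisors of 103) is a root, so the roots are irrational. The cubic discriminant is Δ = -46587 < 0, so there is one real root and a complex-conjugate pair. p(4) = -63 and p(5) = 12 have opposite signs, so a root lies in (4, 5); Newton's method refines it to λ ≈ 4.8674. Dividing out (λ - (4.8674)) leaves approximately λ^2 + 8.8674λ + 21.1612. For λ^2 + 8.8674λ + 21.1612 the discriminant is -6.014. It is negative, so the remaining roots are the complex-conjugate pair λ ≈ -4.4337 ± 1.2262i. Their product equals the constant term, so |λ|^2 ≈ 21.1612 and |λ| ≈ 4.6001.
Thus the eigenvalues (to 4 decimals) are 4.8674 (modulus 4.8674); -4.4337 ± 1.2262i (modulus 4.6001). The spectral radius is the largest modulus: r(A) ≈ 4.8674. (Cross-check: r(A) ≤ ||A||_2 ≈ 7.5793; equality holds whenever A is normal, though it can also hold for some non-normal A.)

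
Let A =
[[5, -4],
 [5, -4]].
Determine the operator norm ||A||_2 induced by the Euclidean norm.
||A||_2 = sqrt(82) ≈ 9.0554 (= sqrt(largest eigenvalue of A^T A))

||A||_2 = sigma_max(A) = sqrt(lambda_max(A^T A)). Form the symmetric matrix M = A^T A =
[[50, -40],
 [-40, 32]].
Its characteristic polynomial (trace, determinant of M give the coefficients) is
  p(λ) = det(λ I - M) = λ^2 - 82λ.
For λ^2 - 82λ the discriminant is 6724. It is a perfect square (82^2), so the roots are rational: λ = (82 ± 82)/2 = 82, 0.
So the eigenvalues of A^T A are ≈ 0, 82 (all ≥ 0, as they must be for A^T A). The largest is λ_max = 82, hence ||A||_2 = sqrt(λ_max) = sqrt(82) ≈ 9.0554.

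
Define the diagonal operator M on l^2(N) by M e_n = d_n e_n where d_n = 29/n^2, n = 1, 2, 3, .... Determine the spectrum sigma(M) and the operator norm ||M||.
sigma(M) = {29/n^2 : n ≥ 1} ∪ {0}; ||M|| = 29

A bounded diagonal operator on l^2 with diagonal entries d_n has spectrum equal to the closure of {d_n : n ≥ 1}: every d_n is an eigenvalue (with eigenvector e_n), so {d_n} ⊂ sigma(M); the spectrum is closed, so its closure is too; and for lambda not in the closure, (M - lambda I) has bounded inverse (the diagonal entries 1/(d_n - lambda) are bounded). For our sequence d_n = 29/n^2, n = 1, 2, 3, ...:
  - {d_n} = {29/n^2 : n ≥ 1}; the only limit point is 0
  - closure = {29/n^2 : n ≥ 1} ∪ {0}
For the norm: a diagonal operator has ||M|| = sup_n |d_n|. Here d_n = 29/n^2 is positive and decreasing, so sup_n |d_n| = d_1 = 29. So ||M|| = 29.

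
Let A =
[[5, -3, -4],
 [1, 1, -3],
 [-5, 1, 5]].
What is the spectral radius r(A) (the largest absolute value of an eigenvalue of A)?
r(A) ≈ 8.2482

The eigenvalues of A are the roots of its characteristic polynomial. With M = A (coefficients from the trace, the sum of principal 2x2 minors, and det A):
  p(λ) = det(λ I - M) = λ^3 - 11λ^2 + 21λ + 14.
No integer candidate from the rational root theorem (±divisors of 14) is a root, so the roots are irrational. The cubic discriminant is Δ = 27349 > 0, so there are three distinct real roots. p(-1) = -19 and p(0) = 14 have opposite signs, so a root lies in (-1, 0); Newton's method refines it to λ ≈ -0.5189. p(3) = 5 and p(4) = -14 have opposite signs, so a root lies in (3, 4); Newton's method refines it to λ ≈ 3.2707. p(8) = -10 and p(9) = 41 have opposite signs, so a root lies in (8, 9); Newton's method refines it to λ ≈ 8.2482. Check (Vieta): the three roots sum to 11, matching tr M = 11.
Thus the eigenvalues (to 4 decimals) are -0.5189 (modulus 0.5189); 3.2707 (modulus 3.2707); 8.2482 (modulus 8.2482). The spectral radius is the largest modulus: r(A) ≈ 8.2482. (Cross-check: r(A) ≤ ||A||_2 ≈ 10.2153; equality holds whenever A is normal, though it can also hold for some non-normal A.)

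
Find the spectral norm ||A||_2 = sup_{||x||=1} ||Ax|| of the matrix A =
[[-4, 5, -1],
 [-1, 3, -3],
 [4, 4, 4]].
||A||_2 ≈ 7.4757 (= sqrt(largest eigenvalue of A^T A))

||A||_2 = sigma_max(A) = sqrt(lambda_max(A^T A)). Form the symmetric matrix M = A^T A =
[[33, -7, 23],
 [-7, 50, 2],
 [23, 2, 26]].
Its characteristic polynomial (trace, sum of principal 2x2 minors, determinant of M give the coefficients) is
  p(λ) = det(λ I - M) = λ^3 - 109λ^2 + 3226λ - 14400.
No integer candidate from the rational root theorem (±divisors of 14400) is a root, so the roots are irrational. The cubic discriminant is Δ = 304703652 > 0, so there are three distinct real roots. p(5) = -870 and p(6) = 1248 have opposite signs, so a root lies in (5, 6); Newton's method refines it to λ ≈ 5.4003. p(47) = 264 and p(48) = -96 have opposite signs, so a root lies in (47, 48); Newton's method refines it to λ ≈ 47.7142. p(55) = -320 and p(56) = 48 have opposite signs, so a root lies in (55, 56); Newton's method refines it to λ ≈ 55.8855. Check (Vieta): the three roots sum to 109, matching tr M = 109.
So the eigenvalues of A^T A are ≈ 5.4003, 47.7142, 55.8855 (all ≥ 0, as they must be for A^T A). The largest is λ_max ≈ 55.8855, hence ||A||_2 = sqrt(λ_max) ≈ 7.4757.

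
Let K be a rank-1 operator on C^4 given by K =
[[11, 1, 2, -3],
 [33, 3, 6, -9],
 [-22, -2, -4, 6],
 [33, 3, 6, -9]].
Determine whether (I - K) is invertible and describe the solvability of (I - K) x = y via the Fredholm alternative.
(I - K) is singular (det(I - K) = 0, i.e. 1 ∈ sigma(K)). (I - K) x = y is solvable iff y ⊥ ker((I - K)^*) = span{(11, 1, 2, -3)}, i.e. iff 11y_1 + y_2 + 2y_3 - 3y_4 = 0. When solvable, the solutions are x = y + c·(1, 3, -2, 3), c arbitrary (ker(I - K) = span{(1, 3, -2, 3)}, dimension 1).

K has rank 1, so it is an outer product K = u v^T: every row of K is a multiple of one row vector. Reading off the entries, u = (1, 3, -2, 3) and v = (11, 1, 2, -3) (row i of K equals u_i·v^T). A rank-one matrix u v^T satisfies K u = u (v·u) and kills the (3)-dimensional subspace v^⊥, so its characteristic polynomial is lambda^3 (lambda - v·u) with v·u = tr K = 1. Hence the eigenvalues of I - K are 1 (multiplicity 3) and 1 - (1) = 0, so det(I - K) = 0. (Direct check: I - K =
[[-10, -1, -2, 3],
 [-33, -2, -6, 9],
 [22, 2, 5, -6],
 [-33, -3, -6, 10]]
has determinant 0.) So 1 is an eigenvalue of K and (I - K) is not invertible. The finite-dimensional Fredholm alternative says: either (I - K) is invertible, or ker(I - K) ≠ {0} and then range(I - K) = ker((I - K)^*)^⊥, with dim ker(I - K) = dim ker((I - K)^*). We are in the second case, so we need both kernels. Kernel of I - K: (I - K) u = u - u (v·u) = u - u = 0, so ker(I - K) = span{u} = span{(1, 3, -2, 3)} (it is exactly 1-dimensional because rank(I - K) = 3). Kernel of the adjoint: K is real, so (I - K)^* = I - K^T = I - v u^T, and (I - v u^T) v = v - v (u·v) = 0; hence ker((I - K)^*) = span{v} = span{(11, 1, 2, -3)}. Therefore (I - K) x = y is solvable iff <y, v> = 0, i.e. iff 11y_1 + y_2 + 2y_3 - 3y_4 = 0. When this holds, K y = u (v·y) = 0, so (I - K) y = y and x = y is a particular solution; the full solution set is the line x = y + c·u = y + c·(1, 3, -2, 3), c ∈ C.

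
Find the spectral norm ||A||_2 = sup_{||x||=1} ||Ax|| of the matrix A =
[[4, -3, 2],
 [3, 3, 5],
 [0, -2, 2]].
||A||_2 ≈ 7.2433 (= sqrt(largest eigenvalue of A^T A))

||A||_2 = sigma_max(A) = sqrt(lambda_max(A^T A)). Form the symmetric matrix M = A^T A =
[[25, -3, 23],
 [-3, 22, 5],
 [23, 5, 33]].
Its characteristic polynomial (trace, sum of principal 2x2 minors, determinant of M give the coefficients) is
  p(λ) = det(λ I - M) = λ^3 - 80λ^2 + 1538λ - 4900.
No integer candidate from the rational root theorem (±divisors of 4900) is a root, so the roots are irrational. The cubic discriminant is Δ = 755288112 > 0, so there are three distinct real roots. p(3) = -979 and p(4) = 36 have opposite signs, so a root lies in (3, 4); Newton's method refines it to λ ≈ 3.962. p(23) = 321 and p(24) = -244 have opposite signs, so a root lies in (23, 24); Newton's method refines it to λ ≈ 23.5722. p(52) = -636 and p(53) = 771 have opposite signs, so a root lies in (52, 53); Newton's method refines it to λ ≈ 52.4657. Check (Vieta): the three roots sum to 80, matching tr M = 80.
So the eigenvalues of A^T A are ≈ 3.962, 23.5722, 52.4657 (all ≥ 0, as they must be for A^T A). The largest is λ_max ≈ 52.4657, hence ||A||_2 = sqrt(λ_max) ≈ 7.2433.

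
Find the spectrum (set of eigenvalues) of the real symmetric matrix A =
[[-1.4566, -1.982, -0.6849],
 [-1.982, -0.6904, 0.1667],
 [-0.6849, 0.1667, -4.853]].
sigma(A) ≈ {-5, -3, 1}

A is real symmetric, so its spectrum consists of real eigenvalues. Expanding the characteristic polynomial of the displayed matrix gives
  det(λ I - A) = p(λ) = λ^3 + (7)λ^2 + (7)λ + (-15).
Solving p(λ) = 0 yields eigenvalues ≈ -5, -3, 1. (A is shown rounded to 4 decimals, so these recover the underlying integer eigenvalues to within that precision.)
Verification: the trace of A = -7 equals the sum of eigenvalues -7, and det(A) ≈ 15.0007 matches the eigenvalue product 15.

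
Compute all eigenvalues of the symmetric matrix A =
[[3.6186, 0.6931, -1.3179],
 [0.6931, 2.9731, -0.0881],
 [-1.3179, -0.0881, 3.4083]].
sigma(A) ≈ {2, 3, 5}

A is real symmetric, so its spectrum consists of real eigenvalues. Expanding the characteristic polynomial of the displayed matrix gives
  det(λ I - A) = p(λ) = λ^3 + (-10)λ^2 + (31)λ + (-30).
Solving p(λ) = 0 yields eigenvalues ≈ 2, 3, 5. (A is shown rounded to 4 decimals, so these recover the underlying integer eigenvalues to within that precision.)
Verification: the trace of A = 10 equals the sum of eigenvalues 10, and det(A) ≈ 29.9998 matches the eigenvalue product 30.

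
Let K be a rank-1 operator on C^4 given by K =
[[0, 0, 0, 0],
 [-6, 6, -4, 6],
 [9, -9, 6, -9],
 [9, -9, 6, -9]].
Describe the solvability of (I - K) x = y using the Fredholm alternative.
(I - K) is invertible (det(I - K) = -2 ≠ 0), so for every y in C^4 the equation (I - K) x = y has a unique solution.

K has rank 1, so it is an outer product K = u v^T: every row of K is a multiple of one row vector. Reading off the entries, u = (0, -2, 3, 3) and v = (3, -3, 2, -3) (row i of K equals u_i·v^T). A rank-one matrix u v^T satisfies K u = u (v·u) and kills the (3)-dimensional subspace v^⊥, so its characteristic polynomial is lambda^3 (lambda - v·u) with v·u = tr K = 3. Hence the eigenvalues of I - K are 1 (multiplicity 3) and 1 - (3) = -2, so det(I - K) = -2. (Direct check: I - K =
[[1, 0, 0, 0],
 [6, -5, 4, -6],
 [-9, 9, -5, 9],
 [-9, 9, -6, 10]]
has determinant -2.) The finite-dimensional Fredholm alternative says: either (I - K) is invertible, or ker(I - K) ≠ {0} and then range(I - K) = ker((I - K)^*)^⊥, with dim ker(I - K) = dim ker((I - K)^*). Since det(I - K) ≠ 0, 1 is not an eigenvalue of K and ker(I - K) = {0}, so we are in the first case: for every y there is a unique x = (I - K)^(-1) y. Explicitly, by the Sherman–Morrison formula, (I - u v^T)^(-1) = I + u v^T/(1 - v·u), i.e. (I - K)^(-1) = I + K/(-2).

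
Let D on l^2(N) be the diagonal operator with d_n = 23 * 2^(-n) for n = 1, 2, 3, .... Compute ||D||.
||D|| = 23/2 (attained at n = 1)

For D diagonal, ||D|| = sup_n |d_n|. The sequence d_n = 23 * 2^(-n) is positive and strictly decreasing (ratio 2^(-1) < 1), so the supremum is d_1 = 23/2. Hence ||D|| = 23/2.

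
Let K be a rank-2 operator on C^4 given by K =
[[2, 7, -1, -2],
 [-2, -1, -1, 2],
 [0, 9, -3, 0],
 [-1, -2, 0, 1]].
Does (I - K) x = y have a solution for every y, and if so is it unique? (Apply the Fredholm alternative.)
(I - K) is invertible (det(I - K) = 20 ≠ 0), so for every y in C^4 the equation (I - K) x = y has a unique solution.

K has rank 2 and factors as K = U V^T = u1 v1^T + u2 v2^T with u1 = (-3, 1, -3, 1), v1 = (-1, -2, 0, 1), u2 = (1, 1, 3, 0), v2 = (-1, 1, -1, 1) (multiplying out reproduces the displayed K). The nonzero eigenvalues of U V^T coincide with those of the 2 x 2 matrix G = V^T U = [[v1·u1, v1·u2], [v2·u1, v2·u2]] = [[2, -3], [8, -3]], and by the Sylvester determinant identity det(I_4 - U V^T) = det(I_2 - V^T U) = det([[-1, 3], [-8, 4]]) = (-1)(4) - (3)(-8) = 20. (Direct check: I - K =
[[-1, -7, 1, 2],
 [2, 2, 1, -2],
 [0, -9, 4, 0],
 [1, 2, 0, 0]]
has determinant 20.) The finite-dimensional Fredholm alternative says: either (I - K) is invertible, or ker(I - K) ≠ {0} and then range(I - K) = ker((I - K)^*)^⊥, with dim ker(I - K) = dim ker((I - K)^*). Since det(I - K) ≠ 0, 1 is not an eigenvalue of K and ker(I - K) = {0}, so we are in the first case: for every y there is a unique x = (I - K)^(-1) y. (Explicitly, by the Woodbury identity, (I - U V^T)^(-1) = I + U (I_2 - G)^(-1) V^T.)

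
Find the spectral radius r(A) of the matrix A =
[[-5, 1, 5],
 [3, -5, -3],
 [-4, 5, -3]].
r(A) ≈ 7.7674

The eigenvalues of A are the roots of its characteristic polynomial. With M = A (coefficients from the trace, the sum of principal 2x2 minors, and det A):
  p(λ) = det(λ I - M) = λ^3 + 13λ^2 + 87λ + 154.
No integer candidate from the rational root theorem (±divisors of 154) is a root, so the roots are irrational. The cubic discriminant is Δ = -213403 < 0, so there is one real root and a complex-conjugate pair. p(-3) = -17 and p(-2) = 24 have opposite signs, so a root lies in (-3, -2); Newton's method refines it to λ ≈ -2.5525. Dividing out (λ - (-2.5525)) leaves approximately λ^2 + 10.4475λ + 60.3326. For λ^2 + 10.4475λ + 60.3326 the discriminant is -132.1806. It is negative, so the remaining roots are the complex-conjugate pair λ ≈ -5.2237 ± 5.7485i. Their product equals the constant term, so |λ|^2 ≈ 60.3326 and |λ| ≈ 7.7674.
Thus the eigenvalues (to 4 decimals) are -2.5525 (modulus 2.5525); -5.2237 ± 5.7485i (modulus 7.7674). The spectral radius is the largest modulus: r(A) ≈ 7.7674. (Cross-check: r(A) ≤ ||A||_2 ≈ 9.8676; equality holds whenever A is normal, though it can also hold for some non-normal A.)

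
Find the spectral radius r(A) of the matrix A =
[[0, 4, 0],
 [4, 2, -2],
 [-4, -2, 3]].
r(A) ≈ 6.7275

The eigenvalues of A are the roots of its characteristic polynomial. With M = A (coefficients from the trace, the sum of principal 2x2 minors, and det A):
  p(λ) = det(λ I - M) = λ^3 - 5λ^2 - 14λ + 16.
No integer candidate from the rational root theorem (±divisors of 16) is a root, so the roots are irrational. The cubic discriminant is Δ = 37124 > 0, so there are three distinct real roots. p(-3) = -14 and p(-2) = 16 have opposite signs, so a root lies in (-3, -2); Newton's method refines it to λ ≈ -2.6313. p(0) = 16 and p(1) = -2 have opposite signs, so a root lies in (0, 1); Newton's method refines it to λ ≈ 0.9038. p(6) = -32 and p(7) = 16 have opposite signs, so a root lies in (6, 7); Newton's method refines it to λ ≈ 6.7275. Check (Vieta): the three roots sum to 5, matching tr M = 5.
Thus the eigenvalues (to 4 decimals) are -2.6313 (modulus 2.6313); 0.9038 (modulus 0.9038); 6.7275 (modulus 6.7275). The spectral radius is the largest modulus: r(A) ≈ 6.7275. (Cross-check: r(A) ≤ ||A||_2 ≈ 7.4717; equality holds whenever A is normal, though it can also hold for some non-normal A.)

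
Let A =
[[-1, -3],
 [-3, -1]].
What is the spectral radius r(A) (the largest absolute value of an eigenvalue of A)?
r(A) = 4

The eigenvalues of A are the roots of its characteristic polynomial. With M = A (coefficients from the trace and determinant):
  p(λ) = det(λ I - M) = λ^2 + 2λ - 8.
For λ^2 + 2λ - 8 the discriminant is 36. It is a perfect square (6^2), so the roots are rational: λ = (-2 ± 6)/2 = 2, -4.
Thus the eigenvalues (to 4 decimals) are 2 (modulus 2); -4 (modulus 4). The spectral radius is the largest modulus: r(A) = 4. (Cross-check: r(A) ≤ ||A||_2 ≈ 4; equality holds whenever A is normal, though it can also hold for some non-normal A.)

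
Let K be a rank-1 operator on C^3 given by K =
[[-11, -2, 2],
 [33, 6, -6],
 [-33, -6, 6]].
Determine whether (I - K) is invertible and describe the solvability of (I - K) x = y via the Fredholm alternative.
(I - K) is singular (det(I - K) = 0, i.e. 1 ∈ sigma(K)). (I - K) x = y is solvable iff y ⊥ ker((I - K)^*) = span{(-11, -2, 2)}, i.e. iff -11y_1 - 2y_2 + 2y_3 = 0. When solvable, the solutions are x = y + c·(1, -3, 3), c arbitrary (ker(I - K) = span{(1, -3, 3)}, dimension 1).

K has rank 1, so it is an outer product K = u v^T: every row of K is a multiple of one row vector. Reading off the entries, u = (1, -3, 3) and v = (-11, -2, 2) (row i of K equals u_i·v^T). A rank-one matrix u v^T satisfies K u = u (v·u) and kills the (2)-dimensional subspace v^⊥, so its characteristic polynomial is lambda^2 (lambda - v·u) with v·u = tr K = 1. Hence the eigenvalues of I - K are 1 (multiplicity 2) and 1 - (1) = 0, so det(I - K) = 0. (Direct check: I - K =
[[12, 2, -2],
 [-33, -5, 6],
 [33, 6, -5]]
has determinant 0.) So 1 is an eigenvalue of K and (I - K) is not invertible. The finite-dimensional Fredholm alternative says: either (I - K) is invertible, or ker(I - K) ≠ {0} and then range(I - K) = ker((I - K)^*)^⊥, with dim ker(I - K) = dim ker((I - K)^*). We are in the second case, so we need both kernels. Kernel of I - K: (I - K) u = u - u (v·u) = u - u = 0, so ker(I - K) = span{u} = span{(1, -3, 3)} (it is exactly 1-dimensional because rank(I - K) = 2). Kernel of the adjoint: K is real, so (I - K)^* = I - K^T = I - v u^T, and (I - v u^T) v = v - v (u·v) = 0; hence ker((I - K)^*) = span{v} = span{(-11, -2, 2)}. Therefore (I - K) x = y is solvable iff <y, v> = 0, i.e. iff -11y_1 - 2y_2 + 2y_3 = 0. When this holds, K y = u (v·y) = 0, so (I - K) y = y and x = y is a particular solution; the full solution set is the line x = y + c·u = y + c·(1, -3, 3), c ∈ C.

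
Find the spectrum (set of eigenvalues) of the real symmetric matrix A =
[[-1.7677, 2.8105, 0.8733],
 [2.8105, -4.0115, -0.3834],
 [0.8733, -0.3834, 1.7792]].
sigma(A) ≈ {-6, 0, 2}

A is real symmetric, so its spectrum consists of real eigenvalues. Expanding the characteristic polynomial of the displayed matrix gives
  det(λ I - A) = p(λ) = λ^3 + (4)λ^2 + (-12)λ + (0).
Solving p(λ) = 0 yields eigenvalues ≈ -6, 0, 2. (A is shown rounded to 4 decimals, so these recover the underlying integer eigenvalues to within that precision.)
Verification: the trace of A = -4 equals the sum of eigenvalues -4, and det(A) ≈ -0.0000 matches the eigenvalue product 0.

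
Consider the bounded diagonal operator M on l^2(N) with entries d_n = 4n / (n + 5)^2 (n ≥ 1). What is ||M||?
||M|| = 1/5 (attained at n = 5)

For M diagonal, ||M|| = sup_n |d_n|. Treat f(x) = 4x / (x + 5)^2 for real x > 0. By the quotient rule, f'(x) = 4(5 - x)/(x + 5)^3, which is positive for x < 5 and negative for x > 5. So f has a unique maximum at x = 5, and since 5 is a positive integer, the supremum over n ≥ 1 is attained at n = 5: d_5 = 4·5/(5 + 5)^2 = 4·5/100 = 1/5. Hence ||M|| = 1/5.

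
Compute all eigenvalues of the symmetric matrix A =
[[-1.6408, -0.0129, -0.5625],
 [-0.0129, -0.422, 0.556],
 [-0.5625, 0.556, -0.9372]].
sigma(A) ≈ {-2, -1, 0}

A is real symmetric, so its spectrum consists of real eigenvalues. Expanding the characteristic polynomial of the displayed matrix gives
  det(λ I - A) = p(λ) = λ^3 + (3)λ^2 + (2)λ + (0).
Solving p(λ) = 0 yields eigenvalues ≈ -2, -1, 0. (A is shown rounded to 4 decimals, so these recover the underlying integer eigenvalues to within that precision.)
Verification: the trace of A = -3 equals the sum of eigenvalues -3, and det(A) ≈ 0.0000 matches the eigenvalue product 0.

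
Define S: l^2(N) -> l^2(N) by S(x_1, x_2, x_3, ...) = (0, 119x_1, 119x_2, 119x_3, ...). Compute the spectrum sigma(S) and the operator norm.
sigma(S) = closed disk {z in C : |z| ≤ 119}; ||S|| = 119

Note S = 119·U where U is the unit right shift (U x)_k = x_{k-1} (with x_0 := 0); so ||S|| = 119||U|| and sigma(S) = 119·sigma(U). ||S x||^2 = sum_{k≥1} |119x_k|^2 = 14161||x||^2, so ||S|| = 119 and sigma(S) ⊂ {|z| ≤ 119}. For any |lambda| < 119, the equation (S - lambda I) x = 0 forces x_1 = 0, then 119x_k = lambda x_{k+1} ⇒ x = 0, so S has no eigenvalues. But (S - lambda I) is not surjective for |lambda| < 119: solving (S - lambda I) x = e_1 would require x_n proportional to (lambda/119)^(-n), which is not in l^2. So every |lambda| < 119 lies in the residual spectrum. The boundary |lambda| = 119 is in the approximate point spectrum (the spectrum is closed). Hence sigma(S) is the closed disk of radius 119.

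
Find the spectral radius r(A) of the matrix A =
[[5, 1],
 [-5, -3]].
r(A) = (2 + sqrt(44))/2 ≈ 4.3166

The eigenvalues of A are the roots of its characteristic polynomial. With M = A (coefficients from the trace and determinant):
  p(λ) = det(λ I - M) = λ^2 - 2λ - 10.
For λ^2 - 2λ - 10 the discriminant is 44. It is nonnegative but not a perfect square, so the roots are real and irrational: λ = (2 ± sqrt(44))/2 ≈ 4.3166, -2.3166.
Thus the eigenvalues (to 4 decimals) are 4.3166 (modulus 4.3166); -2.3166 (modulus 2.3166). The spectral radius is the largest modulus: r(A) = (2 + sqrt(44))/2 ≈ 4.3166. (Cross-check: r(A) ≤ ||A||_2 ≈ 7.6344; equality holds whenever A is normal, though it can also hold for some non-normal A.)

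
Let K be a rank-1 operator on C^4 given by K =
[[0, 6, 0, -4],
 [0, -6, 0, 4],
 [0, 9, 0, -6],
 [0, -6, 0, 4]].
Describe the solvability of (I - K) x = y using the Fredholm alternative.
(I - K) is invertible (det(I - K) = 3 ≠ 0), so for every y in C^4 the equation (I - K) x = y has a unique solution.

K has rank 1, so it is an outer product K = u v^T: every row of K is a multiple of one row vector. Reading off the entries, u = (2, -2, 3, -2) and v = (0, 3, 0, -2) (row i of K equals u_i·v^T). A rank-one matrix u v^T satisfies K u = u (v·u) and kills the (3)-dimensional subspace v^⊥, so its characteristic polynomial is lambda^3 (lambda - v·u) with v·u = tr K = -2. Hence the eigenvalues of I - K are 1 (multiplicity 3) and 1 - (-2) = 3, so det(I - K) = 3. (Direct check: I - K =
[[1, -6, 0, 4],
 [0, 7, 0, -4],
 [0, -9, 1, 6],
 [0, 6, 0, -3]]
has determinant 3.) The finite-dimensional Fredholm alternative says: either (I - K) is invertible, or ker(I - K) ≠ {0} and then range(I - K) = ker((I - K)^*)^⊥, with dim ker(I - K) = dim ker((I - K)^*). Since det(I - K) ≠ 0, 1 is not an eigenvalue of K and ker(I - K) = {0}, so we are in the first case: for every y there is a unique x = (I - K)^(-1) y. Explicitly, by the Sherman–Morrison formula, (I - u v^T)^(-1) = I + u v^T/(1 - v·u), i.e. (I - K)^(-1) = I + K/(3).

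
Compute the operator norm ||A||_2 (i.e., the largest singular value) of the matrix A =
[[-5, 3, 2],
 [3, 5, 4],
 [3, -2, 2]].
||A||_2 ≈ 7.3545 (= sqrt(largest eigenvalue of A^T A))

||A||_2 = sigma_max(A) = sqrt(lambda_max(A^T A)). Form the symmetric matrix M = A^T A =
[[43, -6, 8],
 [-6, 38, 22],
 [8, 22, 24]].
Its characteristic polynomial (trace, sum of principal 2x2 minors, determinant of M give the coefficients) is
  p(λ) = det(λ I - M) = λ^3 - 105λ^2 + 2994λ - 12996.
No integer candidate from the rational root theorem (±divisors of 12996) is a root, so the roots are irrational. The cubic discriminant is Δ = 276976692 > 0, so there are three distinct real roots. p(5) = -526 and p(6) = 1404 have opposite signs, so a root lies in (5, 6); Newton's method refines it to λ ≈ 5.2636. p(45) = 234 and p(46) = -116 have opposite signs, so a root lies in (45, 46); Newton's method refines it to λ ≈ 45.6479. p(54) = -36 and p(55) = 424 have opposite signs, so a root lies in (54, 55); Newton's method refines it to λ ≈ 54.0884. Check (Vieta): the three roots sum to 105, matching tr M = 105.
So the eigenvalues of A^T A are ≈ 5.2636, 45.6479, 54.0884 (all ≥ 0, as they must be for A^T A). The largest is λ_max ≈ 54.0884, hence ||A||_2 = sqrt(λ_max) ≈ 7.3545.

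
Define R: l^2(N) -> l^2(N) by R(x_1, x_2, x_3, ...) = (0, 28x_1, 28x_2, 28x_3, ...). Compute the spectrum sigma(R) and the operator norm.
sigma(R) = closed disk {z in C : |z| ≤ 28}; ||R|| = 28

Note R = 28·U where U is the unit right shift (U x)_k = x_{k-1} (with x_0 := 0); so ||R|| = 28||U|| and sigma(R) = 28·sigma(U). ||R x||^2 = sum_{k≥1} |28x_k|^2 = 784||x||^2, so ||R|| = 28 and sigma(R) ⊂ {|z| ≤ 28}. For any |lambda| < 28, the equation (R - lambda I) x = 0 forces x_1 = 0, then 28x_k = lambda x_{k+1} ⇒ x = 0, so R has no eigenvalues. But (R - lambda I) is not surjective for |lambda| < 28: solving (R - lambda I) x = e_1 would require x_n proportional to (lambda/28)^(-n), which is not in l^2. So every |lambda| < 28 lies in the residual spectrum. The boundary |lambda| = 28 is in the approximate point spectrum (the spectrum is closed). Hence sigma(R) is the closed disk of radius 28.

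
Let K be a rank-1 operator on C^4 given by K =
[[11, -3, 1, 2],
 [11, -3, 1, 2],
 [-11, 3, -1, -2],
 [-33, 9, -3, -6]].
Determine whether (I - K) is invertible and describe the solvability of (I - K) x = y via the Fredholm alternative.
(I - K) is singular (det(I - K) = 0, i.e. 1 ∈ sigma(K)). (I - K) x = y is solvable iff y ⊥ ker((I - K)^*) = span{(11, -3, 1, 2)}, i.e. iff 11y_1 - 3y_2 + y_3 + 2y_4 = 0. When solvable, the solutions are x = y + c·(1, 1, -1, -3), c arbitrary (ker(I - K) = span{(1, 1, -1, -3)}, dimension 1).

K has rank 1, so it is an outer product K = u v^T: every row of K is a multiple of one row vector. Reading off the entries, u = (1, 1, -1, -3) and v = (11, -3, 1, 2) (row i of K equals u_i·v^T). A rank-one matrix u v^T satisfies K u = u (v·u) and kills the (3)-dimensional subspace v^⊥, so its characteristic polynomial is lambda^3 (lambda - v·u) with v·u = tr K = 1. Hence the eigenvalues of I - K are 1 (multiplicity 3) and 1 - (1) = 0, so det(I - K) = 0. (Direct check: I - K =
[[-10, 3, -1, -2],
 [-11, 4, -1, -2],
 [11, -3, 2, 2],
 [33, -9, 3, 7]]
has determinant 0.) So 1 is an eigenvalue of K and (I - K) is not invertible. The finite-dimensional Fredholm alternative says: either (I - K) is invertible, or ker(I - K) ≠ {0} and then range(I - K) = ker((I - K)^*)^⊥, with dim ker(I - K) = dim ker((I - K)^*). We are in the second case, so we need both kernels. Kernel of I - K: (I - K) u = u - u (v·u) = u - u = 0, so ker(I - K) = span{u} = span{(1, 1, -1, -3)} (it is exactly 1-dimensional because rank(I - K) = 3). Kernel of the adjoint: K is real, so (I - K)^* = I - K^T = I - v u^T, and (I - v u^T) v = v - v (u·v) = 0; hence ker((I - K)^*) = span{v} = span{(11, -3, 1, 2)}. Therefore (I - K) x = y is solvable iff <y, v> = 0, i.e. iff 11y_1 - 3y_2 + y_3 + 2y_4 = 0. When this holds, K y = u (v·y) = 0, so (I - K) y = y and x = y is a particular solution; the full solution set is the line x = y + c·u = y + c·(1, 1, -1, -3), c ∈ C.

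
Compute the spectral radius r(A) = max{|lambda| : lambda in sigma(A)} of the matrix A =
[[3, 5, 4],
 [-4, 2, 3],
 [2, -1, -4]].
r(A) ≈ 4.2272

The eigenvalues of A are the roots of its characteristic polynomial. With M = A (coefficients from the trace, the sum of principal 2x2 minors, and det A):
  p(λ) = det(λ I - M) = λ^3 - λ^2 + λ + 65.
No integer candidate from the rational root theorem (±divisors of 65) is a root, so the roots are irrational. The cubic discriminant is Δ = -114988 < 0, so there is one real root and a complex-conjugate pair. p(-4) = -19 and p(-3) = 26 have opposite signs, so a root lies in (-4, -3); Newton's method refines it to λ ≈ -3.6375. Dividing out (λ - (-3.6375)) leaves approximately λ^2 - 4.6375λ + 17.8692. For λ^2 - 4.6375λ + 17.8692 the discriminant is -49.9701. It is negative, so the remaining roots are the complex-conjugate pair λ ≈ 2.3188 ± 3.5345i. Their product equals the constant term, so |λ|^2 ≈ 17.8692 and |λ| ≈ 4.2272.
Thus the eigenvalues (to 4 decimals) are -3.6375 (modulus 3.6375); 2.3188 ± 3.5345i (modulus 4.2272). The spectral radius is the largest modulus: r(A) ≈ 4.2272. (Cross-check: r(A) ≤ ||A||_2 ≈ 8.1389; equality holds whenever A is normal, though it can also hold for some non-normal A.)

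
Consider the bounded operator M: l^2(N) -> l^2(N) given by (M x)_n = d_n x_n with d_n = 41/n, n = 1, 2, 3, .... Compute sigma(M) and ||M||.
sigma(M) = {41/n : n ≥ 1} ∪ {0}; ||M|| = 41

A bounded diagonal operator on l^2 with diagonal entries d_n has spectrum equal to the closure of {d_n : n ≥ 1}: every d_n is an eigenvalue (with eigenvector e_n), so {d_n} ⊂ sigma(M); the spectrum is closed, so its closure is too; and for lambda not in the closure, (M - lambda I) has bounded inverse (the diagonal entries 1/(d_n - lambda) are bounded). For our sequence d_n = 41/n, n = 1, 2, 3, ...:
  - {d_n} = {41/n : n ≥ 1}; the only limit point is 0
  - closure = {41/n : n ≥ 1} ∪ {0}
For the norm: a diagonal operator has ||M|| = sup_n |d_n|. Here d_n = 41/n is positive and decreasing, so sup_n |d_n| = d_1 = 41. So ||M|| = 41.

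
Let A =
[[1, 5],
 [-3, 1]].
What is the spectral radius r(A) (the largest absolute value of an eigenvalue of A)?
r(A) = 4

The eigenvalues of A are the roots of its characteristic polynomial. With M = A (coefficients from the trace and determinant):
  p(λ) = det(λ I - M) = λ^2 - 2λ + 16.
For λ^2 - 2λ + 16 the discriminant is -60. It is negative, so the roots are the complex-conjugate pair λ = 1 ± (sqrt(60)/2) i ≈ 1 ± 3.873i. For a conjugate pair the product of the roots equals the constant term, so |λ|^2 = 16 and |λ| = sqrt(16) = 4.
Thus the eigenvalues (to 4 decimals) are 1 ± 3.873i (modulus 4). The spectral radius is the largest modulus: r(A) = 4. (Cross-check: r(A) ≤ ||A||_2 ≈ 5.1231; equality holds whenever A is normal, though it can also hold for some non-normal A.)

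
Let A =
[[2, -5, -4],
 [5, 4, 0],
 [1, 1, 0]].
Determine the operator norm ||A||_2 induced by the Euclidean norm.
||A||_2 ≈ 7.3793 (= sqrt(largest eigenvalue of A^T A))

||A||_2 = sigma_max(A) = sqrt(lambda_max(A^T A)). Form the symmetric matrix M = A^T A =
[[30, 11, -8],
 [11, 42, 20],
 [-8, 20, 16]].
Its characteristic polynomial (trace, sum of principal 2x2 minors, determinant of M give the coefficients) is
  p(λ) = det(λ I - M) = λ^3 - 88λ^2 + 1827λ - 16.
No integer candidate from the rational root theorem (±divisors of 16) is a root, so the roots are irrational. The cubic discriminant is Δ = 1458019412 > 0, so there are three distinct real roots. p(0) = -16 and p(1) = 1724 have opposite signs, so a root lies in (0, 1); Newton's method refines it to λ ≈ 0.0088. p(33) = 380 and p(34) = -322 have opposite signs, so a root lies in (33, 34); Newton's method refines it to λ ≈ 33.5369. p(54) = -502 and p(55) = 644 have opposite signs, so a root lies in (54, 55); Newton's method refines it to λ ≈ 54.4544. Check (Vieta): the three roots sum to 88, matching tr M = 88.
So the eigenvalues of A^T A are ≈ 0.0088, 33.5369, 54.4544 (all ≥ 0, as they must be for A^T A). The largest is λ_max ≈ 54.4544, hence ||A||_2 = sqrt(λ_max) ≈ 7.3793.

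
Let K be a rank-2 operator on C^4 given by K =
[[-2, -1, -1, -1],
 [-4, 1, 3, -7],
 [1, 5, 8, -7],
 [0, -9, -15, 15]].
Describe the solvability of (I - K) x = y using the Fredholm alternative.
(I - K) is invertible (det(I - K) = -112 ≠ 0), so for every y in C^4 the equation (I - K) x = y has a unique solution.

K has rank 2 and factors as K = U V^T = u1 v1^T + u2 v2^T with u1 = (1, 3, 1, -3), v1 = (-1, 1, 2, -3), u2 = (1, 1, -2, 3), v2 = (-1, -2, -3, 2) (multiplying out reproduces the displayed K). The nonzero eigenvalues of U V^T coincide with those of the 2 x 2 matrix G = V^T U = [[v1·u1, v1·u2], [v2·u1, v2·u2]] = [[13, -13], [-16, 9]], and by the Sylvester determinant identity det(I_4 - U V^T) = det(I_2 - V^T U) = det([[-12, 13], [16, -8]]) = (-12)(-8) - (13)(16) = -112. (Direct check: I - K =
[[3, 1, 1, 1],
 [4, 0, -3, 7],
 [-1, -5, -7, 7],
 [0, 9, 15, -14]]
has determinant -112.) The finite-dimensional Fredholm alternative says: either (I - K) is invertible, or ker(I - K) ≠ {0} and then range(I - K) = ker((I - K)^*)^⊥, with dim ker(I - K) = dim ker((I - K)^*). Since det(I - K) ≠ 0, 1 is not an eigenvalue of K and ker(I - K) = {0}, so we are in the first case: for every y there is a unique x = (I - K)^(-1) y. (Explicitly, by the Woodbury identity, (I - U V^T)^(-1) = I + U (I_2 - G)^(-1) V^T.)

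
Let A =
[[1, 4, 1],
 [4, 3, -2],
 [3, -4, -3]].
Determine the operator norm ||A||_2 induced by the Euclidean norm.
||A||_2 ≈ 6.6665 (= sqrt(largest eigenvalue of A^T A))

||A||_2 = sigma_max(A) = sqrt(lambda_max(A^T A)). Form the symmetric matrix M = A^T A =
[[26, 4, -16],
 [4, 41, 10],
 [-16, 10, 14]].
Its characteristic polynomial (trace, sum of principal 2x2 minors, determinant of M give the coefficients) is
  p(λ) = det(λ I - M) = λ^3 - 81λ^2 + 1632λ - 324.
No integer candidate from the rational root theorem (±divisors of 324) is a root, so the roots are irrational. The cubic discriminant is Δ = 167254848 > 0, so there are three distinct real roots. p(0) = -324 and p(1) = 1228 have opposite signs, so a root lies in (0, 1); Newton's method refines it to λ ≈ 0.2005. p(36) = 108 and p(37) = -176 have opposite signs, so a root lies in (36, 37); Newton's method refines it to λ ≈ 36.3574. p(44) = -148 and p(45) = 216 have opposite signs, so a root lies in (44, 45); Newton's method refines it to λ ≈ 44.4421. Check (Vieta): the three roots sum to 81, matching tr M = 81.
So the eigenvalues of A^T A are ≈ 0.2005, 36.3574, 44.4421 (all ≥ 0, as they must be for A^T A). The largest is λ_max ≈ 44.4421, hence ||A||_2 = sqrt(λ_max) ≈ 6.6665.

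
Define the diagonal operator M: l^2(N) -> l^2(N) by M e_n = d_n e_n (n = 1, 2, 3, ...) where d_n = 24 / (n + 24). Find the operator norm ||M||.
||M|| = 24/25 (attained at n = 1)

For M diagonal, ||M|| = sup_n |d_n| = sup_n 24/(n + 24). This is positive and strictly decreasing in n, so the supremum is attained at n = 1: d_1 = 24/(1 + 24) = 24/25. Hence ||M|| = 24/25.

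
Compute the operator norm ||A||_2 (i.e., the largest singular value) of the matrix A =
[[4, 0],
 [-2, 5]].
||A||_2 = sqrt((45 + sqrt(425))/2) ≈ 5.7278 (= sqrt(largest eigenvalue of A^T A))

||A||_2 = sigma_max(A) = sqrt(lambda_max(A^T A)). Form the symmetric matrix M = A^T A =
[[20, -10],
 [-10, 25]].
Its characteristic polynomial (trace, determinant of M give the coefficients) is
  p(λ) = det(λ I - M) = λ^2 - 45λ + 400.
For λ^2 - 45λ + 400 the discriminant is 425. It is nonnegative but not a perfect square, so the roots are real and irrational: λ = (45 ± sqrt(425))/2 ≈ 32.8078, 12.1922.
So the eigenvalues of A^T A are ≈ 12.1922, 32.8078 (all ≥ 0, as they must be for A^T A). The largest is λ_max = (45 + sqrt(425))/2 ≈ 32.8078, hence ||A||_2 = sqrt(λ_max) = sqrt((45 + sqrt(425))/2) ≈ 5.7278.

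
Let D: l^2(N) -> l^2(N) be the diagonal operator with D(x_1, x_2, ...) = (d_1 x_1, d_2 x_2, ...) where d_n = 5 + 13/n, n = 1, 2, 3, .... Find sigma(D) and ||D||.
sigma(D) = {5 + 13/n : n ≥ 1} ∪ {5}; ||D|| = 18

A bounded diagonal operator on l^2 with diagonal entries d_n has spectrum equal to the closure of {d_n : n ≥ 1}: every d_n is an eigenvalue (with eigenvector e_n), so {d_n} ⊂ sigma(D); the spectrum is closed, so its closure is too; and for lambda not in the closure, (D - lambda I) has bounded inverse (the diagonal entries 1/(d_n - lambda) are bounded). For our sequence d_n = 5 + 13/n, n = 1, 2, 3, ...:
  - {d_n} = {5 + 13/n : n ≥ 1}; the only limit point is 5
  - closure = {5 + 13/n : n ≥ 1} ∪ {5}
For the norm: a diagonal operator has ||D|| = sup_n |d_n|. Here d_n = 5 + 13/n is positive and decreasing, so sup_n |d_n| = d_1 = 5 + 13 = 18. So ||D|| = 18.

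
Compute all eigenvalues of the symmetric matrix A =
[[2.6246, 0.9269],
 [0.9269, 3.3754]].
sigma(A) ≈ {2, 4}

A is real symmetric, so its spectrum consists of real eigenvalues. Expanding the characteristic polynomial of the displayed matrix gives
  det(λ I - A) = p(λ) = λ^2 + (-6)λ + (8).
Solving p(λ) = 0 yields eigenvalues ≈ 2, 4. (A is shown rounded to 4 decimals, so these recover the underlying integer eigenvalues to within that precision.)
Verification: the trace of A = 6 equals the sum of eigenvalues 6, and det(A) ≈ 7.9999 matches the eigenvalue product 8.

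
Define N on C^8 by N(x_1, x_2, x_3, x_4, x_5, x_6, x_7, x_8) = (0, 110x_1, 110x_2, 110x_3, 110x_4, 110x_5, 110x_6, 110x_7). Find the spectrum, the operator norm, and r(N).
sigma(N) = {0}; ||N|| = 110; r(N) = 0. (N is nilpotent with N^8 = 0.)

On C^8, N is a strictly lower-triangular matrix with 110 on the subdiagonal and zeros elsewhere, so its characteristic polynomial is lambda^8 and every eigenvalue is 0: sigma(N) = {0}. For the operator norm, N e_i = 110e_{i+1} for i = 1, ..., 7 and N e_8 = 0, so the singular values of N are 110 (with multiplicity 7) and 0; hence ||N|| = 110. The spectral radius r(N) = max|lambda| = 0. Note ||N|| > r(N) — characteristic of non-normal nilpotent operators. Indeed N^8 = 0.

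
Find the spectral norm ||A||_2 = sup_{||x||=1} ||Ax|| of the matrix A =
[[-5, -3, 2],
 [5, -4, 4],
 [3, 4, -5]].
||A||_2 ≈ 9.3569 (= sqrt(largest eigenvalue of A^T A))

||A||_2 = sigma_max(A) = sqrt(lambda_max(A^T A)). Form the symmetric matrix M = A^T A =
[[59, 7, -5],
 [7, 41, -42],
 [-5, -42, 45]].
Its characteristic polynomial (trace, sum of principal 2x2 minors, determinant of M give the coefficients) is
  p(λ) = det(λ I - M) = λ^3 - 145λ^2 + 5081λ - 4489.
No integer candidate from the rational root theorem (±divisors of 4489) is a root, so the roots are irrational. The cubic discriminant is Δ = 22342687984 > 0, so there are three distinct real roots. p(0) = -4489 and p(1) = 448 have opposite signs, so a root lies in (0, 1); Newton's method refines it to λ ≈ 0.9068. p(56) = 943 and p(57) = -784 have opposite signs, so a root lies in (56, 57); Newton's method refines it to λ ≈ 56.5425. p(87) = -1444 and p(88) = 1231 have opposite signs, so a root lies in (87, 88); Newton's method refines it to λ ≈ 87.5507. Check (Vieta): the three roots sum to 145, matching tr M = 145.
So the eigenvalues of A^T A are ≈ 0.9068, 56.5425, 87.5507 (all ≥ 0, as they must be for A^T A). The largest is λ_max ≈ 87.5507, hence ||A||_2 = sqrt(λ_max) ≈ 9.3569.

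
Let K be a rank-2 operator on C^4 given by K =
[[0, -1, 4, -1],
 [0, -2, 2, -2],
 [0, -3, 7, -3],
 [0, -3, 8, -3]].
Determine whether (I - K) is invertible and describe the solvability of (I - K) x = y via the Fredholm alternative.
(I - K) is invertible (det(I - K) = -6 ≠ 0), so for every y in C^4 the equation (I - K) x = y has a unique solution.

K has rank 2 and factors as K = U V^T = u1 v1^T + u2 v2^T with u1 = (2, -2, 1, 2), v1 = (0, 0, 1, 0), u2 = (-1, -2, -3, -3), v2 = (0, 1, -2, 1) (multiplying out reproduces the displayed K). The nonzero eigenvalues of U V^T coincide with those of the 2 x 2 matrix G = V^T U = [[v1·u1, v1·u2], [v2·u1, v2·u2]] = [[1, -3], [-2, 1]], and by the Sylvester determinant identity det(I_4 - U V^T) = det(I_2 - V^T U) = det([[0, 3], [2, 0]]) = (0)(0) - (3)(2) = -6. (Direct check: I - K =
[[1, 1, -4, 1],
 [0, 3, -2, 2],
 [0, 3, -6, 3],
 [0, 3, -8, 4]]
has determinant -6.) The finite-dimensional Fredholm alternative says: either (I - K) is invertible, or ker(I - K) ≠ {0} and then range(I - K) = ker((I - K)^*)^⊥, with dim ker(I - K) = dim ker((I - K)^*). Since det(I - K) ≠ 0, 1 is not an eigenvalue of K and ker(I - K) = {0}, so we are in the first case: for every y there is a unique x = (I - K)^(-1) y. (Explicitly, by the Woodbury identity, (I - U V^T)^(-1) = I + U (I_2 - G)^(-1) V^T.)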